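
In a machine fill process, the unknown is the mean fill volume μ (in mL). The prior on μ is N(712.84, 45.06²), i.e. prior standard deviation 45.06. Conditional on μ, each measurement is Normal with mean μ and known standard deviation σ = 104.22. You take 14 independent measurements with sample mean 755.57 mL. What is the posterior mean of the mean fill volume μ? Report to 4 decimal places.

For Normal data with known variance σ², a Normal(μ₀, σ₀²) prior on μ is conjugate. Posterior precision = 1/σ₀² + n/σ²; posterior mean is the precision-weighted average of μ₀ and x̄.
n·x̄ = 14·755.57 = 10577.98.
σ₀² = 45.06² = 2030.4036, σ² = 104.22² = 10861.8084; σ² + n·σ₀² = 10861.8084 + 14·2030.4036 = 39287.4588.
Posterior mean = (μ₀/σ₀² + n·x̄/σ²)/(1/σ₀² + n/σ²) = (σ²·μ₀ + σ₀²·n·x̄)/(σ² + n·σ₀²) = (10861.8084·712.84 + 2030.4036·10577.98)/39287.4588 = 29220300.172584/39287.4588 = 743.7564.

743.7564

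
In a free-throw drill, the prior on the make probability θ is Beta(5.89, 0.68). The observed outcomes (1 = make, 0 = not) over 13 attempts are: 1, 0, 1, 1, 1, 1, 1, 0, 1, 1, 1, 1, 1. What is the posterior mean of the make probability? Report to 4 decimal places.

The Beta prior is conjugate to a Binomial/Bernoulli likelihood; the update adds successes to α and failures to β.
Posterior: Beta(α+k, β+n−k) = Beta(5.89+11, 0.68+2) = Beta(16.89, 2.68).
Posterior mean = α/(α+β) = 16.89/19.57 = 0.8631.

0.8631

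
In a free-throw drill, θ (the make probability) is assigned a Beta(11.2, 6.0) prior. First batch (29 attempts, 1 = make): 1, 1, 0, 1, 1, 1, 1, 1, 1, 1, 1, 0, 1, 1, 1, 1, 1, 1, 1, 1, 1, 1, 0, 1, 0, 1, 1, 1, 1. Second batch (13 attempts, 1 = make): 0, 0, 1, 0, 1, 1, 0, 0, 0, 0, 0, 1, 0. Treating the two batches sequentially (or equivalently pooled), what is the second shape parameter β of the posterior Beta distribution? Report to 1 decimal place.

19.0

The Beta prior is conjugate to a Binomial/Bernoulli likelihood; the update adds successes to α and failures to β.
After batch 1: Beta(11.2+25, 6.0+4) = Beta(36.2, 10.0).
After batch 2: Beta(36.2+4, 10.0+9) = Beta(40.2, 19.0).
Posterior β = 19.0.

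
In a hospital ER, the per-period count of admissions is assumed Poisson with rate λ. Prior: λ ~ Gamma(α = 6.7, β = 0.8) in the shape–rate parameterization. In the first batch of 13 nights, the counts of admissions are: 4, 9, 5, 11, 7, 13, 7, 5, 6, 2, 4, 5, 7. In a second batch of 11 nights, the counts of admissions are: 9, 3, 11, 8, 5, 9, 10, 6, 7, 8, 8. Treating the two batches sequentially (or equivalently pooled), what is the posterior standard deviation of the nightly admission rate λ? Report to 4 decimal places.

With a Gamma(shape α, rate β) prior, the Poisson likelihood is conjugate: the posterior is Gamma(α + ΣXᵢ, β + n).
Batch 1: sum of counts S = 85 over n = 13 nights.
After batch 1: Gamma(α+S, β+n) = Gamma(6.7+85, 0.8+13) = Gamma(91.7, 13.8).
Batch 2: sum of counts S = 84 over n = 11 nights.
After batch 2: Gamma(α+S, β+n) = Gamma(91.7+84, 13.8+11) = Gamma(175.7, 24.8).
SD = √α/β = √175.7/24.8 = 0.5345.

0.5345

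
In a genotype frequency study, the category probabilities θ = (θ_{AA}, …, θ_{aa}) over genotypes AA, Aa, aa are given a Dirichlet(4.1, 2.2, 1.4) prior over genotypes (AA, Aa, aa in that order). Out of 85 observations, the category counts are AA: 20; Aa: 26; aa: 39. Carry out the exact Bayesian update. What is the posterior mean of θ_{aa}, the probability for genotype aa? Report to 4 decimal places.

0.4358

The Dirichlet prior is conjugate to the Multinomial likelihood: each posterior αⱼ = prior αⱼ + observed count nⱼ.
Posterior concentration: (24.1, 28.2, 40.4), total = 92.7.
E[θ_{aa}|data] = α_{aa}/Σα = 40.4/92.7 = 0.4358.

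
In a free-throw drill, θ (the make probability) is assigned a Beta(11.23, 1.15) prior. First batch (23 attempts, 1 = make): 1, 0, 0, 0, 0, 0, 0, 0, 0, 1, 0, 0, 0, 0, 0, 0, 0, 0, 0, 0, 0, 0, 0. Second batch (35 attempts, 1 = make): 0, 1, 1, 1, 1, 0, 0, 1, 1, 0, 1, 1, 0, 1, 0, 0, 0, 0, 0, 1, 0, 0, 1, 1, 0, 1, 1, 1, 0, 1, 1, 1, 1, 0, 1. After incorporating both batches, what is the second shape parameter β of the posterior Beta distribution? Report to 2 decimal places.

The Beta prior is conjugate to a Binomial/Bernoulli likelihood; the update adds successes to α and failures to β.
After batch 1: Beta(11.23+2, 1.15+21) = Beta(13.23, 22.15).
After batch 2: Beta(13.23+20, 22.15+15) = Beta(33.23, 37.15).
Posterior β = 37.15.

37.15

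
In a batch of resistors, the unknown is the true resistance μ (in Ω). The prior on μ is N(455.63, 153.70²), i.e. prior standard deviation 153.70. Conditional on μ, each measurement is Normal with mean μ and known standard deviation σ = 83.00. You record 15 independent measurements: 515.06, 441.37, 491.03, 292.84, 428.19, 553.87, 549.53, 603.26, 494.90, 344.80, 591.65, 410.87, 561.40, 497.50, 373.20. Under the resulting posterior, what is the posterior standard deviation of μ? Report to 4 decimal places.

21.2252

For Normal data with known variance σ², a Normal(μ₀, σ₀²) prior on μ is conjugate. Posterior precision = 1/σ₀² + n/σ²; posterior mean is the precision-weighted average of μ₀ and x̄.
σ₀² = 153.70² = 23623.69, σ² = 83.00² = 6889; σ² + n·σ₀² = 6889 + 15·23623.69 = 361244.35.
Posterior precision = 1/σ₀² + n/σ² = 1/23623.69 + 15/6889 = (σ² + n·σ₀²)/(σ₀²σ²) = 361244.35/(23623.69·6889); posterior variance σₙ² = σ₀²σ²/(σ² + n·σ₀²) = 23623.69·6889/361244.35 = 450.508362.
Posterior SD = √σₙ² = √(23623.69·6889/361244.35) = 21.2252.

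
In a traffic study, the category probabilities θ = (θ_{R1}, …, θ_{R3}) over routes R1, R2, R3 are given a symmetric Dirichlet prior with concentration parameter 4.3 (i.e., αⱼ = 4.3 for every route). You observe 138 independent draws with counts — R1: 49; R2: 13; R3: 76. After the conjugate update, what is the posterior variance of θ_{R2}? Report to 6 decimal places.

0.000668

The Dirichlet prior is conjugate to the Multinomial likelihood: each posterior αⱼ = prior αⱼ + observed count nⱼ.
Posterior concentration: (53.3, 17.3, 80.3), total = 150.9.
Var[θ_j] = α_j(Σα−α_j)/((Σα)²(Σα+1)) = 17.3·133.6/(150.9²·151.9) = 0.000668.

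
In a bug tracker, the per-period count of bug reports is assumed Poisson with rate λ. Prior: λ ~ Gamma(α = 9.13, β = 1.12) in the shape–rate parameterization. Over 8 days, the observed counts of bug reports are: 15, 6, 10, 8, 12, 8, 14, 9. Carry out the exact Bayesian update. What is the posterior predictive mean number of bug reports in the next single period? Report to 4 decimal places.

With a Gamma(shape α, rate β) prior, the Poisson likelihood is conjugate: the posterior is Gamma(α + ΣXᵢ, β + n).
Sum of counts S = 82 over n = 8 days.
Posterior: Gamma(α+S, β+n) = Gamma(9.13+82, 1.12+8) = Gamma(91.13, 9.12).
The predictive distribution for one future period is NegBinom with mean α/β = 9.9923.

9.9923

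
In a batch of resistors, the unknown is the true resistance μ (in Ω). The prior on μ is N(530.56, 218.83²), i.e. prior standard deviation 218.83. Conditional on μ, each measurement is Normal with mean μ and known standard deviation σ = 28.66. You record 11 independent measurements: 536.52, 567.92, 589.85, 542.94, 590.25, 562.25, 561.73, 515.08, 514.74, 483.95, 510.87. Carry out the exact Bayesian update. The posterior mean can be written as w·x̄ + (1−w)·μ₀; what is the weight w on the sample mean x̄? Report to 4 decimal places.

0.9984

For Normal data with known variance σ², a Normal(μ₀, σ₀²) prior on μ is conjugate. Posterior precision = 1/σ₀² + n/σ²; posterior mean is the precision-weighted average of μ₀ and x̄.
σ₀² = 218.83² = 47886.5689, σ² = 28.66² = 821.3956. Prior precision 1/σ₀² = 1/47886.5689; data precision n/σ² = 11/821.3956.
w = (n/σ²)/(1/σ₀² + n/σ²) = n·σ₀²/(σ² + n·σ₀²) = 11·47886.5689/(821.3956 + 11·47886.5689) = 526752.2579/527573.6535 = 0.9984.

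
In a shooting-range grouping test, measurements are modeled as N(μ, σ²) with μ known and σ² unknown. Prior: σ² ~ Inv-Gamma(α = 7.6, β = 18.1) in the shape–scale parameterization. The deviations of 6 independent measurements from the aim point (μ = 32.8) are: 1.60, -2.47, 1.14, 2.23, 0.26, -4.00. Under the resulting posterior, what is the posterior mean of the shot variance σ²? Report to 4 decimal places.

3.5001

With known mean μ and an Inverse-Gamma(α, β) prior on σ², the Normal likelihood is conjugate: posterior is Inv-Gamma(α + n/2, β + Σ(xᵢ−μ)²/2).
Σ(xᵢ−μ)² = (1.60)² + (-2.47)² + (1.14)² + (2.23)² + (0.26)² + (-4.00)² = 31.0010.
Posterior: Inv-Gamma(7.6 + 6/2, 18.1 + 31.0010/2) = Inv-Gamma(10.60, 33.60050).
E[σ²|data] = β/(α−1) = 33.60050/9.60 = 3.5001.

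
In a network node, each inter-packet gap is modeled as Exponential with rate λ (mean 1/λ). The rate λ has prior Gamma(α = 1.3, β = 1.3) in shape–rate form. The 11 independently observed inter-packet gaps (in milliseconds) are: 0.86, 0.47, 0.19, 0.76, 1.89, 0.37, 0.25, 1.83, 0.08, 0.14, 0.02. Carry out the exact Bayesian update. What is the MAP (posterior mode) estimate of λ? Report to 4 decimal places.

With a Gamma(shape α, rate β) prior on the exponential rate λ, the posterior after n observations with total T = Σxᵢ is Gamma(α+n, β+T).
Sum of observations T = 6.86 milliseconds; n = 11.
Posterior: Gamma(1.3+11, 1.3+6.86) = Gamma(12.3, 8.16).
Mode = (α−1)/β = 1.3848.

1.3848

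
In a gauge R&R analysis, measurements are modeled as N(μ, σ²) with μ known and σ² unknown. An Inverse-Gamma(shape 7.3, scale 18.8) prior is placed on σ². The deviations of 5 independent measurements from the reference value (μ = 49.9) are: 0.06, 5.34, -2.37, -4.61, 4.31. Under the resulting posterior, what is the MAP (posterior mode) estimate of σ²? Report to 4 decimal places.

5.1650

With known mean μ and an Inverse-Gamma(α, β) prior on σ², the Normal likelihood is conjugate: posterior is Inv-Gamma(α + n/2, β + Σ(xᵢ−μ)²/2).
Σ(xᵢ−μ)² = (0.06)² + (5.34)² + (-2.37)² + (-4.61)² + (4.31)² = 73.9643.
Posterior: Inv-Gamma(7.3 + 5/2, 18.8 + 73.9643/2) = Inv-Gamma(9.80, 55.78215).
Mode = β/(α+1) = 55.78215/10.80 = 5.1650.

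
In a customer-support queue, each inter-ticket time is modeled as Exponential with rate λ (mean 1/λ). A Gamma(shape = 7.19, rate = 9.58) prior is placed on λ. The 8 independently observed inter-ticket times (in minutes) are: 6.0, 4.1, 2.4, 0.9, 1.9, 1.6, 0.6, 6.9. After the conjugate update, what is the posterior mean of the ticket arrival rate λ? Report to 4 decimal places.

0.4470

With a Gamma(shape α, rate β) prior on the exponential rate λ, the posterior after n observations with total T = Σxᵢ is Gamma(α+n, β+T).
Sum of observations T = 24.4 minutes; n = 8.
Posterior: Gamma(7.19+8, 9.58+24.4) = Gamma(15.19, 33.98).
Posterior mean of λ = α/β = 15.19/33.98 = 0.4470.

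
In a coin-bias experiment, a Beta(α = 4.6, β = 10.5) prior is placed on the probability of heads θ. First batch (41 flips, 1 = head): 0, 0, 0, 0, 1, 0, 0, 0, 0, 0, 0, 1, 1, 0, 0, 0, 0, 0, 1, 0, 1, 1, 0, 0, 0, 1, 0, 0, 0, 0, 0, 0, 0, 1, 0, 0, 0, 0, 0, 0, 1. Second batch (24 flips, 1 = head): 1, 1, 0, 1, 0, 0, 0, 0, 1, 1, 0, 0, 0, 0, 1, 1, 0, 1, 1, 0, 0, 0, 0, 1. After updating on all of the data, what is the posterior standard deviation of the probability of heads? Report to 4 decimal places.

The Beta prior is conjugate to a Binomial/Bernoulli likelihood; the update adds successes to α and failures to β.
After batch 1: Beta(4.6+9, 10.5+32) = Beta(13.6, 42.5).
After batch 2: Beta(13.6+10, 42.5+14) = Beta(23.6, 56.5).
Var = αβ/((α+β)²(α+β+1)) = 23.6·56.5/(80.1²·81.1) = 0.00256256; SD = √0.00256256 = 0.0506.

0.0506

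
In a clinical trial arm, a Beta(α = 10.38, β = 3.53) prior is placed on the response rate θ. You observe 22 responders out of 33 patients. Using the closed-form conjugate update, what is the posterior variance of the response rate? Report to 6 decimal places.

The Beta prior is conjugate to a Binomial/Bernoulli likelihood; the update adds successes to α and failures to β.
Posterior: Beta(α+k, β+n−k) = Beta(10.38+22, 3.53+11) = Beta(32.38, 14.53).
Var = αβ/((α+β)²(α+β+1)) = 32.38·14.53/(46.91²·47.91) = 0.004463.

0.004463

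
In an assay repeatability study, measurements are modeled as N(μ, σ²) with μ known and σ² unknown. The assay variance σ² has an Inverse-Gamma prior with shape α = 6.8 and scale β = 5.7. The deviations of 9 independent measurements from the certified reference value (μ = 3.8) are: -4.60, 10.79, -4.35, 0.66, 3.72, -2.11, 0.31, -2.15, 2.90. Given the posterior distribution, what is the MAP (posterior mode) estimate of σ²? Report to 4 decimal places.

With known mean μ and an Inverse-Gamma(α, β) prior on σ², the Normal likelihood is conjugate: posterior is Inv-Gamma(α + n/2, β + Σ(xᵢ−μ)²/2).
Σ(xᵢ−μ)² = (-4.60)² + (10.79)² + (-4.35)² + (0.66)² + (3.72)² + (-2.11)² + (0.31)² + (-2.15)² + (2.90)² = 188.3613.
Posterior: Inv-Gamma(6.8 + 9/2, 5.7 + 188.3613/2) = Inv-Gamma(11.30, 99.88065).
Mode = β/(α+1) = 99.88065/12.30 = 8.1204.

8.1204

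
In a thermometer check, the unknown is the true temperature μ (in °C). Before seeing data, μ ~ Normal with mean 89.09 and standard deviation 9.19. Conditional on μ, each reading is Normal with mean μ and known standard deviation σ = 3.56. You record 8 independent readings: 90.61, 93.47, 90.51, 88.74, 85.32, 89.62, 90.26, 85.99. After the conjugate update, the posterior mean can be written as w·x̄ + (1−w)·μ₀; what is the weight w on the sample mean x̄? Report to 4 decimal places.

0.9816

For Normal data with known variance σ², a Normal(μ₀, σ₀²) prior on μ is conjugate. Posterior precision = 1/σ₀² + n/σ²; posterior mean is the precision-weighted average of μ₀ and x̄.
σ₀² = 9.19² = 84.4561, σ² = 3.56² = 12.6736. Prior precision 1/σ₀² = 1/84.4561; data precision n/σ² = 8/12.6736.
w = (n/σ²)/(1/σ₀² + n/σ²) = n·σ₀²/(σ² + n·σ₀²) = 8·84.4561/(12.6736 + 8·84.4561) = 675.6488/688.3224 = 0.9816.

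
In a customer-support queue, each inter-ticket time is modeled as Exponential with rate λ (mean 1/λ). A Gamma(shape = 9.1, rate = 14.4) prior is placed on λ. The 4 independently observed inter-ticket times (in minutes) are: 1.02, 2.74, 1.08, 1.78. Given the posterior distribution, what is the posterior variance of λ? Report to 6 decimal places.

With a Gamma(shape α, rate β) prior on the exponential rate λ, the posterior after n observations with total T = Σxᵢ is Gamma(α+n, β+T).
Sum of observations T = 6.62 minutes; n = 4.
Posterior: Gamma(9.1+4, 14.4+6.62) = Gamma(13.1, 21.02).
Var = α/β² = 0.029649.

0.029649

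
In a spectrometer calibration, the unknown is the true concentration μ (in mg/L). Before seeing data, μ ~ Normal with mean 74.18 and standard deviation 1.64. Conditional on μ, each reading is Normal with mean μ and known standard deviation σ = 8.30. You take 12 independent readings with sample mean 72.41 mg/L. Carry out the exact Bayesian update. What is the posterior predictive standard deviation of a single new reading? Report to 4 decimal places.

8.4096

For Normal data with known variance σ², a Normal(μ₀, σ₀²) prior on μ is conjugate. Posterior precision = 1/σ₀² + n/σ²; posterior mean is the precision-weighted average of μ₀ and x̄.
σ₀² = 1.64² = 2.6896, σ² = 8.30² = 68.89; σ² + n·σ₀² = 68.89 + 12·2.6896 = 101.1652.
Posterior precision = 1/σ₀² + n/σ² = 1/2.6896 + 12/68.89 = (σ² + n·σ₀²)/(σ₀²σ²) = 101.1652/(2.6896·68.89); posterior variance σₙ² = σ₀²σ²/(σ² + n·σ₀²) = 2.6896·68.89/101.1652 = 1.831525.
Predictive variance for one new observation = σₙ² + σ² = 2.6896·68.89/101.1652 + 68.89 = σ²·(σ₀² + 101.1652)/101.1652 = 68.89·103.8548/101.1652 = 70.721525; SD = √(68.89·103.8548/101.1652) = 8.4096.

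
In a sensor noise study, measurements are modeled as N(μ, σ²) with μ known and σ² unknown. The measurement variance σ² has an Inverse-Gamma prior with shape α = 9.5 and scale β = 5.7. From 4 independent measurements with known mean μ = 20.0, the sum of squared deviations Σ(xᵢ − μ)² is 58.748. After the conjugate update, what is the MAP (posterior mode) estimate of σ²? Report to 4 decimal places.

2.8059

With known mean μ and an Inverse-Gamma(α, β) prior on σ², the Normal likelihood is conjugate: posterior is Inv-Gamma(α + n/2, β + Σ(xᵢ−μ)²/2).
Posterior: Inv-Gamma(9.5 + 4/2, 5.7 + 58.748/2) = Inv-Gamma(11.50, 35.0740).
Mode = β/(α+1) = 35.0740/12.50 = 2.8059.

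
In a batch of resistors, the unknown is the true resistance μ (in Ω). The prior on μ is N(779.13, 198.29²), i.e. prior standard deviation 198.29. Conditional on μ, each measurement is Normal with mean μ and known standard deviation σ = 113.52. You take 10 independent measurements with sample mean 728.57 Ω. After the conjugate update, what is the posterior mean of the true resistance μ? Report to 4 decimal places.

730.1745

For Normal data with known variance σ², a Normal(μ₀, σ₀²) prior on μ is conjugate. Posterior precision = 1/σ₀² + n/σ²; posterior mean is the precision-weighted average of μ₀ and x̄.
n·x̄ = 10·728.57 = 7285.7.
σ₀² = 198.29² = 39318.9241, σ² = 113.52² = 12886.7904; σ² + n·σ₀² = 12886.7904 + 10·39318.9241 = 406076.0314.
Posterior mean = (μ₀/σ₀² + n·x̄/σ²)/(1/σ₀² + n/σ²) = (σ²·μ₀ + σ₀²·n·x̄)/(σ² + n·σ₀²) = (12886.7904·779.13 + 39318.9241·7285.7)/406076.0314 = 296506370.319722/406076.0314 = 730.1745.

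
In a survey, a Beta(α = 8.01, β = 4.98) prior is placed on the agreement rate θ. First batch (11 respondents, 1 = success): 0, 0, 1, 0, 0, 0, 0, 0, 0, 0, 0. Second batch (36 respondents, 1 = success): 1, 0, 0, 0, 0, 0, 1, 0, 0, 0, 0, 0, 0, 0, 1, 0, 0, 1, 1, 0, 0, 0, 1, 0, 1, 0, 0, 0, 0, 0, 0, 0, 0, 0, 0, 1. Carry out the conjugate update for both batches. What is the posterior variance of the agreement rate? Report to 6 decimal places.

0.003331

The Beta prior is conjugate to a Binomial/Bernoulli likelihood; the update adds successes to α and failures to β.
After batch 1: Beta(8.01+1, 4.98+10) = Beta(9.01, 14.98).
After batch 2: Beta(9.01+8, 14.98+28) = Beta(17.01, 42.98).
Var = αβ/((α+β)²(α+β+1)) = 17.01·42.98/(59.99²·60.99) = 0.003331.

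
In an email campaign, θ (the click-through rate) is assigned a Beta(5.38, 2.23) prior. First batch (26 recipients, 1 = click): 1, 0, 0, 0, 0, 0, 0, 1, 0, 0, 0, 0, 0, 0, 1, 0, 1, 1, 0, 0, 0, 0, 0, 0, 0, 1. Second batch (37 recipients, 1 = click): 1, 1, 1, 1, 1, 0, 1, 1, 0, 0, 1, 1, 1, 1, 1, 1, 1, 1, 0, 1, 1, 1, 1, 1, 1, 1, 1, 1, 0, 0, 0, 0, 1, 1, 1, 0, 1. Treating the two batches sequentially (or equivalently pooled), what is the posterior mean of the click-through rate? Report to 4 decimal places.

0.5577

The Beta prior is conjugate to a Binomial/Bernoulli likelihood; the update adds successes to α and failures to β.
After batch 1: Beta(5.38+6, 2.23+20) = Beta(11.38, 22.23).
After batch 2: Beta(11.38+28, 22.23+9) = Beta(39.38, 31.23).
Posterior mean = α/(α+β) = 39.38/70.61 = 0.5577.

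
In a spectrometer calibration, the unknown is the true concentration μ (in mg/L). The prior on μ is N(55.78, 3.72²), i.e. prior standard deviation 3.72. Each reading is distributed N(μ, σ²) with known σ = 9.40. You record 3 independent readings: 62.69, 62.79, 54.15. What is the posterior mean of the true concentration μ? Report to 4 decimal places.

57.0895

For Normal data with known variance σ², a Normal(μ₀, σ₀²) prior on μ is conjugate. Posterior precision = 1/σ₀² + n/σ²; posterior mean is the precision-weighted average of μ₀ and x̄.
Σxᵢ = 62.69 + 62.79 + 54.15 = 179.63, so n·x̄ = 179.63.
σ₀² = 3.72² = 13.8384, σ² = 9.40² = 88.36; σ² + n·σ₀² = 88.36 + 3·13.8384 = 129.8752.
Posterior mean = (μ₀/σ₀² + n·x̄/σ²)/(1/σ₀² + n/σ²) = (σ²·μ₀ + σ₀²·n·x̄)/(σ² + n·σ₀²) = (88.36·55.78 + 13.8384·179.63)/129.8752 = 7414.512592/129.8752 = 57.0895.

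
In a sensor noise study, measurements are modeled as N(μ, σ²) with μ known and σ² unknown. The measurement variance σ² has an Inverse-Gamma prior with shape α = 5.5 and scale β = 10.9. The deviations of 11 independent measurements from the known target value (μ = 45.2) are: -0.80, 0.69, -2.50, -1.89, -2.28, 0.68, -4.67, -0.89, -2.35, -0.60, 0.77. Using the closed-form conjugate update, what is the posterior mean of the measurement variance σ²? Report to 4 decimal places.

With known mean μ and an Inverse-Gamma(α, β) prior on σ², the Normal likelihood is conjugate: posterior is Inv-Gamma(α + n/2, β + Σ(xᵢ−μ)²/2).
Σ(xᵢ−μ)² = (-0.80)² + (0.69)² + (-2.50)² + (-1.89)² + (-2.28)² + (0.68)² + (-4.67)² + (-0.89)² + (-2.35)² + (-0.60)² + (0.77)² = 45.6754.
Posterior: Inv-Gamma(5.5 + 11/2, 10.9 + 45.6754/2) = Inv-Gamma(11.00, 33.73770).
E[σ²|data] = β/(α−1) = 33.73770/10.00 = 3.3738.

3.3738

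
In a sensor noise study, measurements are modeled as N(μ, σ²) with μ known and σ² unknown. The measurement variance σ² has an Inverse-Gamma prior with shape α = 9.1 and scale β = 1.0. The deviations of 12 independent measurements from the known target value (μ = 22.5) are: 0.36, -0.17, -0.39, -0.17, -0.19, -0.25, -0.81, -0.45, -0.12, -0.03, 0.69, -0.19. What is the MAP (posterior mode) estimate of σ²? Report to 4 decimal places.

0.1188

With known mean μ and an Inverse-Gamma(α, β) prior on σ², the Normal likelihood is conjugate: posterior is Inv-Gamma(α + n/2, β + Σ(xᵢ−μ)²/2).
Σ(xᵢ−μ)² = (0.36)² + (-0.17)² + (-0.39)² + (-0.17)² + (-0.19)² + (-0.25)² + (-0.81)² + (-0.45)² + (-0.12)² + (-0.03)² + (0.69)² + (-0.19)² = 1.8242.
Posterior: Inv-Gamma(9.1 + 12/2, 1.0 + 1.8242/2) = Inv-Gamma(15.10, 1.91210).
Mode = β/(α+1) = 1.91210/16.10 = 0.1188.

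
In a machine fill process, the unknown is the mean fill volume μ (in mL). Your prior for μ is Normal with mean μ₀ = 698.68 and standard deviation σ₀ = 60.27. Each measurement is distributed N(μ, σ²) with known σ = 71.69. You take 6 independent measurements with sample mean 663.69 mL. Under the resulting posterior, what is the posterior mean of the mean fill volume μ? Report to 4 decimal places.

For Normal data with known variance σ², a Normal(μ₀, σ₀²) prior on μ is conjugate. Posterior precision = 1/σ₀² + n/σ²; posterior mean is the precision-weighted average of μ₀ and x̄.
n·x̄ = 6·663.69 = 3982.14.
σ₀² = 60.27² = 3632.4729, σ² = 71.69² = 5139.4561; σ² + n·σ₀² = 5139.4561 + 6·3632.4729 = 26934.2935.
Posterior mean = (μ₀/σ₀² + n·x̄/σ²)/(1/σ₀² + n/σ²) = (σ²·μ₀ + σ₀²·n·x̄)/(σ² + n·σ₀²) = (5139.4561·698.68 + 3632.4729·3982.14)/26934.2935 = 18055850.821954/26934.2935 = 670.3666.

670.3666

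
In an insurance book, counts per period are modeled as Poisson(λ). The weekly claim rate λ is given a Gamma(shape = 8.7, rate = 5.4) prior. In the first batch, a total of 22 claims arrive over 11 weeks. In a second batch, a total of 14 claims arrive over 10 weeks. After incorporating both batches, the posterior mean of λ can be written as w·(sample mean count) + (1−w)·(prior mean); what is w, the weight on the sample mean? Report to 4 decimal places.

0.7955

With a Gamma(shape α, rate β) prior, the Poisson likelihood is conjugate: the posterior is Gamma(α + ΣXᵢ, β + n).
Total number of weeks: n = 11 + 10 = 21.
Posterior mean = (α₀+S)/(β₀+n) = [n/(β₀+n)]·(S/n) + [β₀/(β₀+n)]·(α₀/β₀), so only n and β₀ enter the weight.
Weight on data w = n/(β₀+n) = 21/(5.4+21) = 21/26.4 = 0.7955.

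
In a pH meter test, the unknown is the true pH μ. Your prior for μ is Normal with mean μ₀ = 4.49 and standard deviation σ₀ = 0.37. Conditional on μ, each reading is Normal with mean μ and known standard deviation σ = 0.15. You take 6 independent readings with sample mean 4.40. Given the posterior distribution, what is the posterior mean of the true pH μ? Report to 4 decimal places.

For Normal data with known variance σ², a Normal(μ₀, σ₀²) prior on μ is conjugate. Posterior precision = 1/σ₀² + n/σ²; posterior mean is the precision-weighted average of μ₀ and x̄.
n·x̄ = 6·4.40 = 26.4.
σ₀² = 0.37² = 0.1369, σ² = 0.15² = 0.0225; σ² + n·σ₀² = 0.0225 + 6·0.1369 = 0.8439.
Posterior mean = (μ₀/σ₀² + n·x̄/σ²)/(1/σ₀² + n/σ²) = (σ²·μ₀ + σ₀²·n·x̄)/(σ² + n·σ₀²) = (0.0225·4.49 + 0.1369·26.4)/0.8439 = 3.715185/0.8439 = 4.4024.

4.4024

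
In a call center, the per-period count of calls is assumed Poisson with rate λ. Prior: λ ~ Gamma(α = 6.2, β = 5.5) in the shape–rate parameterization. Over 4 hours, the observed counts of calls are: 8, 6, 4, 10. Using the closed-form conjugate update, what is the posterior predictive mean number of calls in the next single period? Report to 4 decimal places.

3.6000

With a Gamma(shape α, rate β) prior, the Poisson likelihood is conjugate: the posterior is Gamma(α + ΣXᵢ, β + n).
Sum of counts S = 28 over n = 4 hours.
Posterior: Gamma(α+S, β+n) = Gamma(6.2+28, 5.5+4) = Gamma(34.2, 9.5).
The predictive distribution for one future period is NegBinom with mean α/β = 3.6000.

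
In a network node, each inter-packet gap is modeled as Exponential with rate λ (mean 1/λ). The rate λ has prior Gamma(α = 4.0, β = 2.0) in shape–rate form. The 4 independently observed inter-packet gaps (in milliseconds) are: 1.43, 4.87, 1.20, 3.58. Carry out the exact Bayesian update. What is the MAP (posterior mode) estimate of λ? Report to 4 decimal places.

With a Gamma(shape α, rate β) prior on the exponential rate λ, the posterior after n observations with total T = Σxᵢ is Gamma(α+n, β+T).
Sum of observations T = 11.08 milliseconds; n = 4.
Posterior: Gamma(4.0+4, 2.0+11.08) = Gamma(8.0, 13.08).
Mode = (α−1)/β = 0.5352.

0.5352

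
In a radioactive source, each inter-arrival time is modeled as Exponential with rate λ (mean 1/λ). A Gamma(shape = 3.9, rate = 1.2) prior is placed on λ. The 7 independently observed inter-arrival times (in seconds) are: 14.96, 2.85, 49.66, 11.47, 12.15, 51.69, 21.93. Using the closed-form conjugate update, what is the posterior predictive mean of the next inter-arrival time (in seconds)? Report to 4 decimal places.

With a Gamma(shape α, rate β) prior on the exponential rate λ, the posterior after n observations with total T = Σxᵢ is Gamma(α+n, β+T).
Sum of observations T = 164.71 seconds; n = 7.
Posterior: Gamma(3.9+7, 1.2+164.71) = Gamma(10.9, 165.91).
The predictive distribution for the next observation is Lomax; its mean is β/(α−1) = 165.91/9.9 = 16.7586.

16.7586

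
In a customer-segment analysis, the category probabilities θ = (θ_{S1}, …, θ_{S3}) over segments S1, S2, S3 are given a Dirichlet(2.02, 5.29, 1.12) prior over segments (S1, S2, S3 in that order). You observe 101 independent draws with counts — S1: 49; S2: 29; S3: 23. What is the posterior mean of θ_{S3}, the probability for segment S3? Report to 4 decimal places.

0.2204

The Dirichlet prior is conjugate to the Multinomial likelihood: each posterior αⱼ = prior αⱼ + observed count nⱼ.
Posterior concentration: (51.02, 34.29, 24.12), total = 109.43.
E[θ_{S3}|data] = α_{S3}/Σα = 24.12/109.43 = 0.2204.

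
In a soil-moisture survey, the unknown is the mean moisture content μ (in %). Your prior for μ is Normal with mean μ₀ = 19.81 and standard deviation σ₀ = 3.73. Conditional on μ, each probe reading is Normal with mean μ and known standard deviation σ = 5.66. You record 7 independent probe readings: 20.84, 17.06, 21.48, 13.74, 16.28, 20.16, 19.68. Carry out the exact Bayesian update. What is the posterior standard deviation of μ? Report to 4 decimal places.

1.8557

For Normal data with known variance σ², a Normal(μ₀, σ₀²) prior on μ is conjugate. Posterior precision = 1/σ₀² + n/σ²; posterior mean is the precision-weighted average of μ₀ and x̄.
σ₀² = 3.73² = 13.9129, σ² = 5.66² = 32.0356; σ² + n·σ₀² = 32.0356 + 7·13.9129 = 129.4259.
Posterior precision = 1/σ₀² + n/σ² = 1/13.9129 + 7/32.0356 = (σ² + n·σ₀²)/(σ₀²σ²) = 129.4259/(13.9129·32.0356); posterior variance σₙ² = σ₀²σ²/(σ² + n·σ₀²) = 13.9129·32.0356/129.4259 = 3.443732.
Posterior SD = √σₙ² = √(13.9129·32.0356/129.4259) = 1.8557.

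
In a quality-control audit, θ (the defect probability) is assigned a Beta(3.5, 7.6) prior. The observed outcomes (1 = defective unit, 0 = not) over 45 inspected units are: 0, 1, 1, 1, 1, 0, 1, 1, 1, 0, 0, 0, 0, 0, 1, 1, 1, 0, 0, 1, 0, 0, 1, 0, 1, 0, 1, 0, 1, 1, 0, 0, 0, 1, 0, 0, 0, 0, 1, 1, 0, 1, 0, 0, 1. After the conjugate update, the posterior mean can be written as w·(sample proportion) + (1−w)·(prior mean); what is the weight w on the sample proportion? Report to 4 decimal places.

The Beta prior is conjugate to a Binomial/Bernoulli likelihood; the update adds successes to α and failures to β.
Posterior mean = (α₀+k)/(α₀+β₀+n) = [n/(α₀+β₀+n)]·(k/n) + [(α₀+β₀)/(α₀+β₀+n)]·α₀/(α₀+β₀), so only n and the prior enter the weight.
The weight on the data is w = n/(α₀+β₀+n) = 45/(3.5+7.6+45) = 45/56.1 = 0.8021.

0.8021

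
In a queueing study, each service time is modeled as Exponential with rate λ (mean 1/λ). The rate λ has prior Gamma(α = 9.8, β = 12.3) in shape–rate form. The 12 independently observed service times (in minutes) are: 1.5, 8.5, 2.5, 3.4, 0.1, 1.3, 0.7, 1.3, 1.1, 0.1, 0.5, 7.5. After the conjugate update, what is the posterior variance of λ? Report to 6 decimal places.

With a Gamma(shape α, rate β) prior on the exponential rate λ, the posterior after n observations with total T = Σxᵢ is Gamma(α+n, β+T).
Sum of observations T = 28.5 minutes; n = 12.
Posterior: Gamma(9.8+12, 12.3+28.5) = Gamma(21.8, 40.8).
Var = α/β² = 0.013096.

0.013096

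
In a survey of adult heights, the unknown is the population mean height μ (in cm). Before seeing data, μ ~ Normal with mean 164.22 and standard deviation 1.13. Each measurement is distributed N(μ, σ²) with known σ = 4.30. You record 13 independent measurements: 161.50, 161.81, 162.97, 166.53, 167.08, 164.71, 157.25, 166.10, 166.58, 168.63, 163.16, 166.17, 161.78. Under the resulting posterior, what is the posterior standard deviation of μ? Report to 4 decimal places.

For Normal data with known variance σ², a Normal(μ₀, σ₀²) prior on μ is conjugate. Posterior precision = 1/σ₀² + n/σ²; posterior mean is the precision-weighted average of μ₀ and x̄.
σ₀² = 1.13² = 1.2769, σ² = 4.30² = 18.49; σ² + n·σ₀² = 18.49 + 13·1.2769 = 35.0897.
Posterior precision = 1/σ₀² + n/σ² = 1/1.2769 + 13/18.49 = (σ² + n·σ₀²)/(σ₀²σ²) = 35.0897/(1.2769·18.49); posterior variance σₙ² = σ₀²σ²/(σ² + n·σ₀²) = 1.2769·18.49/35.0897 = 0.672844.
Posterior SD = √σₙ² = √(1.2769·18.49/35.0897) = 0.8203.

0.8203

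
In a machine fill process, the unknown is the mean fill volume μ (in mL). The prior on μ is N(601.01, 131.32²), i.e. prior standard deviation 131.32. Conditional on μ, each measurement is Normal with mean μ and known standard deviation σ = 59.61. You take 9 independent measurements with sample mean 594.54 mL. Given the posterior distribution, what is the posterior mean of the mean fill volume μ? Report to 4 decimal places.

594.6848

For Normal data with known variance σ², a Normal(μ₀, σ₀²) prior on μ is conjugate. Posterior precision = 1/σ₀² + n/σ²; posterior mean is the precision-weighted average of μ₀ and x̄.
n·x̄ = 9·594.54 = 5350.86.
σ₀² = 131.32² = 17244.9424, σ² = 59.61² = 3553.3521; σ² + n·σ₀² = 3553.3521 + 9·17244.9424 = 158757.8337.
Posterior mean = (μ₀/σ₀² + n·x̄/σ²)/(1/σ₀² + n/σ²) = (σ²·μ₀ + σ₀²·n·x̄)/(σ² + n·σ₀²) = (3553.3521·601.01 + 17244.9424·5350.86)/158757.8337 = 94410872.636085/158757.8337 = 594.6848.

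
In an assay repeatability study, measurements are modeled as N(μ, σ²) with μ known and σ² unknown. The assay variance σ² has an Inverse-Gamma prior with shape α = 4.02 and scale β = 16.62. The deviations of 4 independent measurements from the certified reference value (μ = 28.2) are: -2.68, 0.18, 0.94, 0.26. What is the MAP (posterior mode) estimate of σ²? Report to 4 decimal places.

With known mean μ and an Inverse-Gamma(α, β) prior on σ², the Normal likelihood is conjugate: posterior is Inv-Gamma(α + n/2, β + Σ(xᵢ−μ)²/2).
Σ(xᵢ−μ)² = (-2.68)² + (0.18)² + (0.94)² + (0.26)² = 8.1660.
Posterior: Inv-Gamma(4.02 + 4/2, 16.62 + 8.1660/2) = Inv-Gamma(6.02, 20.70300).
Mode = β/(α+1) = 20.70300/7.02 = 2.9491.

2.9491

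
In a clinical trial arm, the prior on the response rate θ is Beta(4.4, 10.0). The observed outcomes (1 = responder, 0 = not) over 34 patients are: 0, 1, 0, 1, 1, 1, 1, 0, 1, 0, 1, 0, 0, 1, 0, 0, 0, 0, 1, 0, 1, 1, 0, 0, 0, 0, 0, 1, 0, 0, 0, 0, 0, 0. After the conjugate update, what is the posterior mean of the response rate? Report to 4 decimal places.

The Beta prior is conjugate to a Binomial/Bernoulli likelihood; the update adds successes to α and failures to β.
Posterior: Beta(α+k, β+n−k) = Beta(4.4+12, 10.0+22) = Beta(16.4, 32.0).
Posterior mean = α/(α+β) = 16.4/48.4 = 0.3388.

0.3388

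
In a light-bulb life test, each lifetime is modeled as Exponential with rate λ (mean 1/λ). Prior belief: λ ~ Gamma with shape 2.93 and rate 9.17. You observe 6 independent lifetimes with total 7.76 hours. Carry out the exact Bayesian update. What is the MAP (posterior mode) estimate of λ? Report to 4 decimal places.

With a Gamma(shape α, rate β) prior on the exponential rate λ, the posterior after n observations with total T = Σxᵢ is Gamma(α+n, β+T).
Posterior: Gamma(2.93+6, 9.17+7.76) = Gamma(8.93, 16.93).
Mode = (α−1)/β = 0.4684.

0.4684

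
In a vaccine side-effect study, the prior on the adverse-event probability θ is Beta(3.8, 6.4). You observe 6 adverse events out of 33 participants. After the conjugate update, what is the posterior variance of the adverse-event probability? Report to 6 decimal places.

0.003968

The Beta prior is conjugate to a Binomial/Bernoulli likelihood; the update adds successes to α and failures to β.
Posterior: Beta(α+k, β+n−k) = Beta(3.8+6, 6.4+27) = Beta(9.8, 33.4).
Var = αβ/((α+β)²(α+β+1)) = 9.8·33.4/(43.2²·44.2) = 0.003968.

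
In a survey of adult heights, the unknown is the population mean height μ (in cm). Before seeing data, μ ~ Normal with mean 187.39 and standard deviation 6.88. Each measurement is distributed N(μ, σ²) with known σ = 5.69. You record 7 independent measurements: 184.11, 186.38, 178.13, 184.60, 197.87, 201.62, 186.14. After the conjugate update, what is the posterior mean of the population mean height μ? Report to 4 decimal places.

188.3166

For Normal data with known variance σ², a Normal(μ₀, σ₀²) prior on μ is conjugate. Posterior precision = 1/σ₀² + n/σ²; posterior mean is the precision-weighted average of μ₀ and x̄.
Σxᵢ = 184.11 + 186.38 + 178.13 + 184.60 + 197.87 + 201.62 + 186.14 = 1318.85, so n·x̄ = 1318.85.
σ₀² = 6.88² = 47.3344, σ² = 5.69² = 32.3761; σ² + n·σ₀² = 32.3761 + 7·47.3344 = 363.7169.
Posterior mean = (μ₀/σ₀² + n·x̄/σ²)/(1/σ₀² + n/σ²) = (σ²·μ₀ + σ₀²·n·x̄)/(σ² + n·σ₀²) = (32.3761·187.39 + 47.3344·1318.85)/363.7169 = 68493.930819/363.7169 = 188.3166.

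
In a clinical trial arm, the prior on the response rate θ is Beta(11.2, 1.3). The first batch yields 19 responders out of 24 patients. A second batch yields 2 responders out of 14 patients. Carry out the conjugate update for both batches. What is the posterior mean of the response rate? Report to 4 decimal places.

0.6376

The Beta prior is conjugate to a Binomial/Bernoulli likelihood; the update adds successes to α and failures to β.
After batch 1: Beta(11.2+19, 1.3+5) = Beta(30.2, 6.3).
After batch 2: Beta(30.2+2, 6.3+12) = Beta(32.2, 18.3).
Posterior mean = α/(α+β) = 32.2/50.5 = 0.6376.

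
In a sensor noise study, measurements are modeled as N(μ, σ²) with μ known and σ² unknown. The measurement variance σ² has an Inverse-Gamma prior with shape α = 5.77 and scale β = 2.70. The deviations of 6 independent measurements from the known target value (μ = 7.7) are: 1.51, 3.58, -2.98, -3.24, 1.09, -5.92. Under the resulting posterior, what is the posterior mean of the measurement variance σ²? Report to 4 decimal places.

4.8976

With known mean μ and an Inverse-Gamma(α, β) prior on σ², the Normal likelihood is conjugate: posterior is Inv-Gamma(α + n/2, β + Σ(xᵢ−μ)²/2).
Σ(xᵢ−μ)² = (1.51)² + (3.58)² + (-2.98)² + (-3.24)² + (1.09)² + (-5.92)² = 70.7090.
Posterior: Inv-Gamma(5.77 + 6/2, 2.70 + 70.7090/2) = Inv-Gamma(8.77, 38.05450).
E[σ²|data] = β/(α−1) = 38.05450/7.77 = 4.8976.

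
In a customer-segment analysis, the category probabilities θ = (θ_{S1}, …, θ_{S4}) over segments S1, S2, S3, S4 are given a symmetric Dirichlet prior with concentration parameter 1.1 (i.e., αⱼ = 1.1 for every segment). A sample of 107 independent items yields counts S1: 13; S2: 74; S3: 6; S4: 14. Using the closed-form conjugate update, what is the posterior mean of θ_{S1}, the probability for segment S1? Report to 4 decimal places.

0.1266

The Dirichlet prior is conjugate to the Multinomial likelihood: each posterior αⱼ = prior αⱼ + observed count nⱼ.
Posterior concentration: (14.1, 75.1, 7.1, 15.1), total = 111.4.
E[θ_{S1}|data] = α_{S1}/Σα = 14.1/111.4 = 0.1266.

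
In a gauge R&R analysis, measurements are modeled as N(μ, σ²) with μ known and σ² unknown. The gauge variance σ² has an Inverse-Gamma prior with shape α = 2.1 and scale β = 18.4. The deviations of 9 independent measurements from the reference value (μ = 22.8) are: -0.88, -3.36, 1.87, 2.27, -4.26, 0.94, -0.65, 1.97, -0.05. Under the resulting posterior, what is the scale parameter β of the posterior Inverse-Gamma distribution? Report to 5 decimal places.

40.42545

With known mean μ and an Inverse-Gamma(α, β) prior on σ², the Normal likelihood is conjugate: posterior is Inv-Gamma(α + n/2, β + Σ(xᵢ−μ)²/2).
Σ(xᵢ−μ)² = (-0.88)² + (-3.36)² + (1.87)² + (2.27)² + (-4.26)² + (0.94)² + (-0.65)² + (1.97)² + (-0.05)² = 44.0509.
Posterior: Inv-Gamma(2.1 + 9/2, 18.4 + 44.0509/2) = Inv-Gamma(6.60, 40.42545).
Posterior β = 40.42545.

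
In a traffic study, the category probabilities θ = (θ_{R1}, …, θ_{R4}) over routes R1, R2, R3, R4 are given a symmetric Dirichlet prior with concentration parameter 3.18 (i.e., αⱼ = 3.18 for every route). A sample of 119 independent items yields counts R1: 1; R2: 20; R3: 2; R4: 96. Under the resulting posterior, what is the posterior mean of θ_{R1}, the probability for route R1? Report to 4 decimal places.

0.0317

The Dirichlet prior is conjugate to the Multinomial likelihood: each posterior αⱼ = prior αⱼ + observed count nⱼ.
Posterior concentration: (4.18, 23.18, 5.18, 99.18), total = 131.72.
E[θ_{R1}|data] = α_{R1}/Σα = 4.18/131.72 = 0.0317.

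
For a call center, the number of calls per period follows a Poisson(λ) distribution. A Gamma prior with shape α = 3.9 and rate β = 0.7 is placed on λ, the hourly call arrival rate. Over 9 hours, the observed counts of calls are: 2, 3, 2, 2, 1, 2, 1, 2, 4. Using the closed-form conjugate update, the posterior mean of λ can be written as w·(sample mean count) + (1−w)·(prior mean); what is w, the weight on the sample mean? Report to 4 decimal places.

0.9278

With a Gamma(shape α, rate β) prior, the Poisson likelihood is conjugate: the posterior is Gamma(α + ΣXᵢ, β + n).
Posterior mean = (α₀+S)/(β₀+n) = [n/(β₀+n)]·(S/n) + [β₀/(β₀+n)]·(α₀/β₀), so only n and β₀ enter the weight.
Weight on data w = n/(β₀+n) = 9/(0.7+9) = 9/9.7 = 0.9278.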